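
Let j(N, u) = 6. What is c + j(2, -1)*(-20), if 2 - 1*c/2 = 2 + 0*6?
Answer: -120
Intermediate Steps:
c = 0 (c = 4 - 2*(2 + 0*6) = 4 - 2*(2 + 0) = 4 - 2*2 = 4 - 4 = 0)
c + j(2, -1)*(-20) = 0 + 6*(-20) = 0 - 120 = -120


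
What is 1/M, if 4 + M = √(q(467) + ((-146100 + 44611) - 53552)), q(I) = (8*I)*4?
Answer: -4/140113 - I*√140097/140113 ≈ -2.8548e-5 - 0.0026714*I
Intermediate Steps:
q(I) = 32*I
M = -4 + I*√140097 (M = -4 + √(32*467 + ((-146100 + 44611) - 53552)) = -4 + √(14944 + (-101489 - 53552)) = -4 + √(14944 - 155041) = -4 + √(-140097) = -4 + I*√140097 ≈ -4.0 + 374.3*I)
1/M = 1/(-4 + I*√140097)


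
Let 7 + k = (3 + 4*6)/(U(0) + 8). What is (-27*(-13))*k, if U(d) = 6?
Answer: -24921/14 ≈ -1780.1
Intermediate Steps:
k = -71/14 (k = -7 + (3 + 4*6)/(6 + 8) = -7 + (3 + 24)/14 = -7 + 27*(1/14) = -7 + 27/14 = -71/14 ≈ -5.0714)
(-27*(-13))*k = -27*(-13)*(-71/14) = 351*(-71/14) = -24921/14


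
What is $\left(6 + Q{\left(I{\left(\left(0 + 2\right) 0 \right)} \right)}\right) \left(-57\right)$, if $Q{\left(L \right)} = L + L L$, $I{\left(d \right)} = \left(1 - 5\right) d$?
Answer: $-342$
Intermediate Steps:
$I{\left(d \right)} = - 4 d$ ($I{\left(d \right)} = \left(1 - 5\right) d = - 4 d$)
$Q{\left(L \right)} = L + L^{2}$
$\left(6 + Q{\left(I{\left(\left(0 + 2\right) 0 \right)} \right)}\right) \left(-57\right) = \left(6 + - 4 \left(0 + 2\right) 0 \left(1 - 4 \left(0 + 2\right) 0\right)\right) \left(-57\right) = \left(6 + - 4 \cdot 2 \cdot 0 \left(1 - 4 \cdot 2 \cdot 0\right)\right) \left(-57\right) = \left(6 + \left(-4\right) 0 \left(1 - 0\right)\right) \left(-57\right) = \left(6 + 0 \left(1 + 0\right)\right) \left(-57\right) = \left(6 + 0 \cdot 1\right) \left(-57\right) = \left(6 + 0\right) \left(-57\right) = 6 \left(-57\right) = -342$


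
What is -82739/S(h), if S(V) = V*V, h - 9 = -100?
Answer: -82739/8281 ≈ -9.9914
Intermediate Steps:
h = -91 (h = 9 - 100 = -91)
S(V) = V²
-82739/S(h) = -82739/((-91)²) = -82739/8281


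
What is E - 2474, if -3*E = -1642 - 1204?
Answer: -4576/3 ≈ -1525.3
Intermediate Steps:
E = 2846/3 (E = -(-1642 - 1204)/3 = -1/3*(-2846) = 2846/3 ≈ 948.67)
E - 2474 = 2846/3 - 2474 = -4576/3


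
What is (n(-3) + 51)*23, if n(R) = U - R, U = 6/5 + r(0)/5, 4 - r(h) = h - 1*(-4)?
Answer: 6348/5 ≈ 1269.6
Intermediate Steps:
r(h) = -h (r(h) = 4 - (h - 1*(-4)) = 4 - (h + 4) = 4 - (4 + h) = 4 + (-4 - h) = -h)
U = 6/5 (U = 6/5 - 1*0/5 = 6*(1/5) + 0*(1/5) = 6/5 + 0 = 6/5 ≈ 1.2000)
n(R) = 6/5 - R
(n(-3) + 51)*23 = ((6/5 - 1*(-3)) + 51)*23 = ((6/5 + 3) + 51)*23 = (21/5 + 51)*23 = (276/5)*23 = 6348/5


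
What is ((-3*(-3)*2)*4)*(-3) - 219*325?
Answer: -71391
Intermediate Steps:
((-3*(-3)*2)*4)*(-3) - 219*325 = ((9*2)*4)*(-3) - 71175 = (18*4)*(-3) - 71175 = 72*(-3) - 71175 = -216 - 71175 = -71391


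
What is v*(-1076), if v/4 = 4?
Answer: -17216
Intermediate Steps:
v = 16 (v = 4*4 = 16)
v*(-1076) = 16*(-1076) = -17216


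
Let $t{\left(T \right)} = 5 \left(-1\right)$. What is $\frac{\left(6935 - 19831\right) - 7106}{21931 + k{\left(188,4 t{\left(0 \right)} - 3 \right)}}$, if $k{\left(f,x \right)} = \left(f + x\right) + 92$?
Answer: $- \frac{10001}{11094} \approx -0.90148$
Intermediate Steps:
$t{\left(T \right)} = -5$
$k{\left(f,x \right)} = 92 + f + x$
$\frac{\left(6935 - 19831\right) - 7106}{21931 + k{\left(188,4 t{\left(0 \right)} - 3 \right)}} = \frac{\left(6935 - 19831\right) - 7106}{21931 + \left(92 + 188 + \left(4 \left(-5\right) - 3\right)\right)} = \frac{\left(6935 - 19831\right) - 7106}{21931 + \left(92 + 188 - 23\right)} = \frac{-12896 - 7106}{21931 + \left(92 + 188 - 23\right)} = - \frac{20002}{21931 + 257} = - \frac{20002}{22188} = \left(-20002\right) \frac{1}{22188} = - \frac{10001}{11094}$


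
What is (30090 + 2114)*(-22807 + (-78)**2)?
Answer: -538547492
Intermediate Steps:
(30090 + 2114)*(-22807 + (-78)**2) = 32204*(-22807 + 6084) = 32204*(-16723) = -538547492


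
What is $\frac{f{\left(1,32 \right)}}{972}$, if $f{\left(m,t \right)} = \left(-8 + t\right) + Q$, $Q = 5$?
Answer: $\frac{29}{972} \approx 0.029835$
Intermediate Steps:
$f{\left(m,t \right)} = -3 + t$ ($f{\left(m,t \right)} = \left(-8 + t\right) + 5 = -3 + t$)
$\frac{f{\left(1,32 \right)}}{972} = \frac{-3 + 32}{972} = 29 \cdot \frac{1}{972} = \frac{29}{972}$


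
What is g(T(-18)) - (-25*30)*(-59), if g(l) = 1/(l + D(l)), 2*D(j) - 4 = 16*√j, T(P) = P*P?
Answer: -20797499/470 ≈ -44250.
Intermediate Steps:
T(P) = P²
D(j) = 2 + 8*√j (D(j) = 2 + (16*√j)/2 = 2 + 8*√j)
g(l) = 1/(2 + l + 8*√l) (g(l) = 1/(l + (2 + 8*√l)) = 1/(2 + l + 8*√l))
g(T(-18)) - (-25*30)*(-59) = 1/(2 + (-18)² + 8*√((-18)²)) - (-25*30)*(-59) = 1/(2 + 324 + 8*√324) - (-750)*(-59) = 1/(2 + 324 + 8*18) - 1*44250 = 1/(2 + 324 + 144) - 44250 = 1/470 - 44250 = -20797499/470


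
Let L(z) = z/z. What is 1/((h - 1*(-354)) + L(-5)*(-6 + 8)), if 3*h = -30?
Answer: 1/346 ≈ 0.0028902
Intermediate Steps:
h = -10 (h = (⅓)*(-30) = -10)
L(z) = 1
1/((h - 1*(-354)) + L(-5)*(-6 + 8)) = 1/((-10 - 1*(-354)) + 1*(-6 + 8)) = 1/((-10 + 354) + 1*2) = 1/(344 + 2) = 1/346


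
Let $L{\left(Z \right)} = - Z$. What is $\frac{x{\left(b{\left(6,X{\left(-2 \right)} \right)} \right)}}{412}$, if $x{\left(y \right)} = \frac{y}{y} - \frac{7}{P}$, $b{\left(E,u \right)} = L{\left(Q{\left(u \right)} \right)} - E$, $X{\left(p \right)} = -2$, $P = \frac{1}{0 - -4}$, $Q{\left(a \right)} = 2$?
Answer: $- \frac{27}{412} \approx -0.065534$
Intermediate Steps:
$P = \frac{1}{4}$ ($P = \frac{1}{0 + 4} = \frac{1}{4} \approx 0.25$)
$b{\left(E,u \right)} = -2 - E$ ($b{\left(E,u \right)} = \left(-1\right) 2 - E = -2 - E$)
$x{\left(y \right)} = -27$ ($x{\left(y \right)} = \frac{y}{y} - 7 \frac{1}{\frac{1}{4}} = 1 - 28 = -27$)
$\frac{x{\left(b{\left(6,X{\left(-2 \right)} \right)} \right)}}{412} = - \frac{27}{412}$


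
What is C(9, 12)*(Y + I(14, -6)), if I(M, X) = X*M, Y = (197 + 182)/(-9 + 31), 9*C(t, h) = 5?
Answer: -7345/198 ≈ -37.096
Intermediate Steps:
C(t, h) = 5/9 (C(t, h) = (⅑)*5 = 5/9)
Y = 379/22 ≈ 17.227
I(M, X) = M*X
C(9, 12)*(Y + I(14, -6)) = 5*(379/22 + 14*(-6))/9 = 5*(379/22 - 84)/9 = (5/9)*(-1469/22) = -7345/198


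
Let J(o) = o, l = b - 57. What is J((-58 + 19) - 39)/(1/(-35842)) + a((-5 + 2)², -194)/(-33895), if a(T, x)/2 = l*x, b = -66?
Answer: 94759390296/33895 ≈ 2.7957e+6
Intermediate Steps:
l = -123 (l = -66 - 57 = -123)
a(T, x) = -246*x (a(T, x) = 2*(-123*x) = -246*x)
J((-58 + 19) - 39)/(1/(-35842)) + a((-5 + 2)², -194)/(-33895) = ((-58 + 19) - 39)/(1/(-35842)) - 246*(-194)/(-33895) = (-39 - 39)/(-1/35842) + 47724*(-1/33895) = -78*(-35842) - 47724/33895 = 2795676 - 47724/33895 = 94759390296/33895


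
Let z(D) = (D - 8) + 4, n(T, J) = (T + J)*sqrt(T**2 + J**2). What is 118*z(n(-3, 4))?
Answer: 118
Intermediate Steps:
n(T, J) = sqrt(J**2 + T**2)*(J + T) (n(T, J) = (J + T)*sqrt(J**2 + T**2) = sqrt(J**2 + T**2)*(J + T))
z(D) = -4 + D (z(D) = (-8 + D) + 4 = -4 + D)
118*z(n(-3, 4)) = 118*(-4 + sqrt(4**2 + (-3)**2)*(4 - 3)) = 118*(-4 + sqrt(16 + 9)*1) = 118*(-4 + sqrt(25)*1) = 118*(-4 + 5*1) = 118*(-4 + 5) = 118*1 = 118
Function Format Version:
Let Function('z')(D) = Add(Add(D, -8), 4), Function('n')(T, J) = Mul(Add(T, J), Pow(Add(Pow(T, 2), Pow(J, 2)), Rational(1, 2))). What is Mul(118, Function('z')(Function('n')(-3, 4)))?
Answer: 118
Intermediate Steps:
Function('n')(T, J) = Mul(Pow(Add(Pow(J, 2), Pow(T, 2)), Rational(1, 2)), Add(J, T)) (Function('n')(T, J) = Mul(Add(J, T), Pow(Add(Pow(J, 2), Pow(T, 2)), Rational(1, 2))) = Mul(Pow(Add(Pow(J, 2), Pow(T, 2)), Rational(1, 2)), Add(J, T)))
Function('z')(D) = Add(-4, D) (Function('z')(D) = Add(Add(-8, D), 4) = Add(-4, D))
Mul(118, Function('z')(Function('n')(-3, 4))) = Mul(118, Add(-4, Mul(Pow(Add(Pow(4, 2), Pow(-3, 2)), Rational(1, 2)), Add(4, -3)))) = Mul(118, Add(-4, Mul(Pow(Add(16, 9), Rational(1, 2)), 1))) = Mul(118, Add(-4, Mul(Pow(25, Rational(1, 2)), 1))) = Mul(118, Add(-4, Mul(5, 1))) = Mul(118, Add(-4, 5)) = Mul(118, 1) = 118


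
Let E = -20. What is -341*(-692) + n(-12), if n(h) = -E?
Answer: 235992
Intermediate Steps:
n(h) = 20 (n(h) = -1*(-20) = 20)
-341*(-692) + n(-12) = -341*(-692) + 20 = 235972 + 20 = 235992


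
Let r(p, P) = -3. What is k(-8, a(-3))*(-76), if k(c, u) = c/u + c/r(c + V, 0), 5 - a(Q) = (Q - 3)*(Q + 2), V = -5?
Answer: -2432/3 ≈ -810.67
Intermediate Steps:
a(Q) = 5 - (-3 + Q)*(2 + Q) (a(Q) = 5 - (Q - 3)*(Q + 2) = 5 - (-3 + Q)*(2 + Q))
k(c, u) = -c/3 + c/u (k(c, u) = c/u + c/(-3) = c/u + c*(-⅓) = c/u - c/3 = -c/3 + c/u)
k(-8, a(-3))*(-76) = (-⅓*(-8) - 8/(11 - 3 - 1*(-3)²))*(-76) = (8/3 - 8/(11 - 3 - 1*9))*(-76) = (8/3 - 8/(11 - 3 - 9))*(-76) = (8/3 - 8/(-1))*(-76) = (8/3 - 8*(-1))*(-76) = (8/3 + 8)*(-76) = (32/3)*(-76) = -2432/3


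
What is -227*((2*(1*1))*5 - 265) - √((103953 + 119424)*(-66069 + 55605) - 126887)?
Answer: 57885 - I*√2337543815 ≈ 57885.0 - 48348.0*I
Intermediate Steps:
-227*((2*(1*1))*5 - 265) - √((103953 + 119424)*(-66069 + 55605) - 126887) = -227*((2*1)*5 - 265) - √(223377*(-10464) - 126887) = -227*(2*5 - 265) - √(-2337416928 - 126887) = -227*(10 - 265) - √(-2337543815) = -227*(-255) - I*√2337543815 = 57885 - I*√2337543815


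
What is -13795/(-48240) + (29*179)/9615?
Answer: 25536851/30921840 ≈ 0.82585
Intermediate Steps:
-13795/(-48240) + (29*179)/9615 = -13795*(-1/48240) + 5191*(1/9615) = 2759/9648 + 5191/9615 = 25536851/30921840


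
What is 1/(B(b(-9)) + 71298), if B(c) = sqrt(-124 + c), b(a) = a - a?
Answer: 35649/2541702464 - I*sqrt(31)/2541702464 ≈ 1.4026e-5 - 2.1906e-9*I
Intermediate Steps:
b(a) = 0
1/(B(b(-9)) + 71298) = 1/(sqrt(-124 + 0) + 71298) = 1/(sqrt(-124) + 71298) = 1/(2*I*sqrt(31) + 71298) = 1/(71298 + 2*I*sqrt(31))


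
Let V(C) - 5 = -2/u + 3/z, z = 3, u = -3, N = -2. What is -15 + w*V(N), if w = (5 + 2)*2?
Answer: 235/3 ≈ 78.333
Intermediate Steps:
w = 14 (w = 7*2 = 14)
V(C) = 20/3 (V(C) = 5 + (-2/(-3) + 3/3) = 5 + (-2*(-⅓) + 3*(⅓)) = 5 + (⅔ + 1) = 5 + 5/3 = 20/3)
-15 + w*V(N) = -15 + 14*(20/3) = -15 + 280/3 = 235/3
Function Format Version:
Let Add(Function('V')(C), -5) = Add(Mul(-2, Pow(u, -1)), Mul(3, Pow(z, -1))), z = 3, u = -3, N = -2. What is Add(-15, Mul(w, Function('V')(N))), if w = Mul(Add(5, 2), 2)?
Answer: Rational(235, 3) ≈ 78.333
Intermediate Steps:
w = 14 (w = Mul(7, 2) = 14)
Function('V')(C) = Rational(20, 3) (Function('V')(C) = Add(5, Add(Mul(-2, Pow(-3, -1)), Mul(3, Pow(3, -1)))) = Add(5, Add(Mul(-2, Rational(-1, 3)), Mul(3, Rational(1, 3)))) = Add(5, Add(Rational(2, 3), 1)) = Add(5, Rational(5, 3)) = Rational(20, 3))
Add(-15, Mul(w, Function('V')(N))) = Add(-15, Mul(14, Rational(20, 3))) = Add(-15, Rational(280, 3)) = Rational(235, 3)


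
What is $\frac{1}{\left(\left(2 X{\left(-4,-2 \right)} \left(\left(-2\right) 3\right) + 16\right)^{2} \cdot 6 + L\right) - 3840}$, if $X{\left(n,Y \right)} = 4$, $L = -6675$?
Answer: $- \frac{1}{4371} \approx -0.00022878$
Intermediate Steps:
$\frac{1}{\left(\left(2 X{\left(-4,-2 \right)} \left(\left(-2\right) 3\right) + 16\right)^{2} \cdot 6 + L\right) - 3840} = \frac{1}{\left(\left(2 \cdot 4 \left(\left(-2\right) 3\right) + 16\right)^{2} \cdot 6 - 6675\right) - 3840} = \frac{1}{\left(\left(8 \left(-6\right) + 16\right)^{2} \cdot 6 - 6675\right) - 3840} = \frac{1}{\left(\left(-48 + 16\right)^{2} \cdot 6 - 6675\right) - 3840} = \frac{1}{\left(\left(-32\right)^{2} \cdot 6 - 6675\right) - 3840} = \frac{1}{\left(1024 \cdot 6 - 6675\right) - 3840} = \frac{1}{\left(6144 - 6675\right) - 3840} = \frac{1}{-531 - 3840} = \frac{1}{-4371} = - \frac{1}{4371}$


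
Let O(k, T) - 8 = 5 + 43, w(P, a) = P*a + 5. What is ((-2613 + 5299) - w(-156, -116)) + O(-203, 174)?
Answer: -15359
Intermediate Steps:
w(P, a) = 5 + P*a
O(k, T) = 56 (O(k, T) = 8 + (5 + 43) = 8 + 48 = 56)
((-2613 + 5299) - w(-156, -116)) + O(-203, 174) = ((-2613 + 5299) - (5 - 156*(-116))) + 56 = (2686 - (5 + 18096)) + 56 = (2686 - 1*18101) + 56 = (2686 - 18101) + 56 = -15415 + 56 = -15359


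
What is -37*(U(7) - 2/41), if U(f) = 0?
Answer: 74/41 ≈ 1.8049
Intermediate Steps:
-37*(U(7) - 2/41) = -37*(0 - 2/41) = -37*(-2/41) = 74/41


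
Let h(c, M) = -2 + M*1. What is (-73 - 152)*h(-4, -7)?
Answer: 2025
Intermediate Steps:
h(c, M) = -2 + M
(-73 - 152)*h(-4, -7) = (-73 - 152)*(-2 - 7) = -225*(-9) = 2025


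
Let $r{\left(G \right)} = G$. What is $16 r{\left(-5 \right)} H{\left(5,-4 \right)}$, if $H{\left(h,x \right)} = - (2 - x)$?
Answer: $480$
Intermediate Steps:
$H{\left(h,x \right)} = -2 + x$
$16 r{\left(-5 \right)} H{\left(5,-4 \right)} = 16 \left(-5\right) \left(-2 - 4\right) = \left(-80\right) \left(-6\right) = 480$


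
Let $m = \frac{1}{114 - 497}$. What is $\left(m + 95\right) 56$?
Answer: $\frac{2037504}{383} \approx 5319.9$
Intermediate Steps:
$m = - \frac{1}{383}$ ($m = \frac{1}{-383} = - \frac{1}{383} \approx -0.002611$)
$\left(m + 95\right) 56 = \left(- \frac{1}{383} + 95\right) 56 = \frac{36384}{383} \cdot 56 = \frac{2037504}{383}$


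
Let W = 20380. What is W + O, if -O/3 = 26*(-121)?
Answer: 29818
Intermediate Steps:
O = 9438 (O = -78*(-121) = -3*(-3146) = 9438)
W + O = 20380 + 9438 = 29818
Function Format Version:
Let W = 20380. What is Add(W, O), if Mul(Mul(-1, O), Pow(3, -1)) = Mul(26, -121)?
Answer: 29818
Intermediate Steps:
O = 9438 (O = Mul(-3, Mul(26, -121)) = Mul(-3, -3146) = 9438)
Add(W, O) = Add(20380, 9438) = 29818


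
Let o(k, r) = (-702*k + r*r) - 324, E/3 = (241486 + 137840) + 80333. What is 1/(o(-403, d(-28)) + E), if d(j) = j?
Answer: 1/1662343 ≈ 6.0156e-7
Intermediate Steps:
E = 1378977 (E = 3*((241486 + 137840) + 80333) = 3*(379326 + 80333) = 3*459659 = 1378977)
o(k, r) = -324 + r² - 702*k (o(k, r) = (-702*k + r²) - 324 = (r² - 702*k) - 324 = -324 + r² - 702*k)
1/(o(-403, d(-28)) + E) = 1/((-324 + (-28)² - 702*(-403)) + 1378977) = 1/((-324 + 784 + 282906) + 1378977) = 1/(283366 + 1378977) = 1/1662343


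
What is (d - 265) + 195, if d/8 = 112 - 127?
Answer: -190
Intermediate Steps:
d = -120 (d = 8*(112 - 127) = 8*(-15) = -120)
(d - 265) + 195 = (-120 - 265) + 195 = -385 + 195 = -190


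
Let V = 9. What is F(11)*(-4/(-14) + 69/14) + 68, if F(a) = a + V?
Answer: 1206/7 ≈ 172.29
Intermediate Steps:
F(a) = 9 + a (F(a) = a + 9 = 9 + a)
F(11)*(-4/(-14) + 69/14) + 68 = (9 + 11)*(-4/(-14) + 69/14) + 68 = 20*(-4*(-1/14) + 69*(1/14)) + 68 = 20*(2/7 + 69/14) + 68 = 20*(73/14) + 68 = 730/7 + 68 = 1206/7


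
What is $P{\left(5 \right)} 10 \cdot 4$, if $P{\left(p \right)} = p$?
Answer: $200$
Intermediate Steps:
$P{\left(5 \right)} 10 \cdot 4 = 5 \cdot 10 \cdot 4 = 5 \cdot 40 = 200$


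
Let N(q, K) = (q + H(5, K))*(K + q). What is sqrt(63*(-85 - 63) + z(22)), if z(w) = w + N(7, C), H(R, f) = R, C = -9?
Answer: I*sqrt(9326) ≈ 96.571*I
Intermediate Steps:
N(q, K) = (5 + q)*(K + q) (N(q, K) = (q + 5)*(K + q) = (5 + q)*(K + q))
z(w) = -24 + w (z(w) = w + (7**2 + 5*(-9) + 5*7 - 9*7) = w + (49 - 45 + 35 - 63) = w - 24 = -24 + w)
sqrt(63*(-85 - 63) + z(22)) = sqrt(63*(-85 - 63) + (-24 + 22)) = sqrt(63*(-148) - 2) = sqrt(-9324 - 2) = sqrt(-9326) = I*sqrt(9326)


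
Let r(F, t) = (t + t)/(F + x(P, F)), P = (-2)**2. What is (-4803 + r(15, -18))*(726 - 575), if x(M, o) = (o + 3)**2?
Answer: -81955401/113 ≈ -7.2527e+5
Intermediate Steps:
P = 4
x(M, o) = (3 + o)**2
r(F, t) = 2*t/(F + (3 + F)**2) (r(F, t) = (t + t)/(F + (3 + F)**2) = (2*t)/(F + (3 + F)**2) = 2*t/(F + (3 + F)**2))
(-4803 + r(15, -18))*(726 - 575) = (-4803 + 2*(-18)/(15 + (3 + 15)**2))*(726 - 575) = (-4803 + 2*(-18)/(15 + 18**2))*151 = (-4803 + 2*(-18)/(15 + 324))*151 = (-4803 + 2*(-18)/339)*151 = (-4803 + 2*(-18)*(1/339))*151 = (-4803 - 12/113)*151 = -542751/113*151 = -81955401/113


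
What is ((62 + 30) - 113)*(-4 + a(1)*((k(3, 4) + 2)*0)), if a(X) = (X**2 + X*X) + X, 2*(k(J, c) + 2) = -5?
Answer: 84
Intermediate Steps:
k(J, c) = -9/2 (k(J, c) = -2 + (1/2)*(-5) = -2 - 5/2 = -9/2)
a(X) = X + 2*X**2 (a(X) = (X**2 + X**2) + X = 2*X**2 + X = X + 2*X**2)
((62 + 30) - 113)*(-4 + a(1)*((k(3, 4) + 2)*0)) = ((62 + 30) - 113)*(-4 + (1*(1 + 2*1))*((-9/2 + 2)*0)) = (92 - 113)*(-4 + (1*(1 + 2))*(-5/2*0)) = -21*(-4 + (1*3)*0) = -21*(-4 + 3*0) = -21*(-4 + 0) = -21*(-4) = 84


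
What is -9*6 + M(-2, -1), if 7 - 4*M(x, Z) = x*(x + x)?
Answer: -217/4 ≈ -54.250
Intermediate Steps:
M(x, Z) = 7/4 - x²/2 (M(x, Z) = 7/4 - x*(x + x)/4 = 7/4 - x*2*x/4 = 7/4 - x²/2)
-9*6 + M(-2, -1) = -9*6 + (7/4 - ½*(-2)²) = -54 + (7/4 - ½*4) = -54 + (7/4 - 2) = -54 - ¼ = -217/4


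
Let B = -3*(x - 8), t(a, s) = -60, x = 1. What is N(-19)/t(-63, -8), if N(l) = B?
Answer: -7/20 ≈ -0.35000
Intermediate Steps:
B = 21 (B = -3*(1 - 8) = -3*(-7) = 21)
N(l) = 21
N(-19)/t(-63, -8) = 21/(-60) = 21*(-1/60) = -7/20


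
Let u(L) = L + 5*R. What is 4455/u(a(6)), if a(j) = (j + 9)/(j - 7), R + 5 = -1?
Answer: -99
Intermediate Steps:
R = -6 (R = -5 - 1 = -6)
a(j) = (9 + j)/(-7 + j)
u(L) = -30 + L (u(L) = L + 5*(-6) = L - 30 = -30 + L)
4455/u(a(6)) = 4455/(-30 + (9 + 6)/(-7 + 6)) = 4455/(-30 + 15/(-1)) = 4455/(-30 - 1*15) = 4455/(-30 - 15) = 4455/(-45) = 4455*(-1/45) = -99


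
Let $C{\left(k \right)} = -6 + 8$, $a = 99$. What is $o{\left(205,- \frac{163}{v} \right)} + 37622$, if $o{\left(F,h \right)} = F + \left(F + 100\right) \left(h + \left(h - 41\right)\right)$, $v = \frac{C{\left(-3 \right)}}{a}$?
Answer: $-4896463$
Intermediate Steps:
$C{\left(k \right)} = 2$
$v = \frac{2}{99} \approx 0.020202$
$o{\left(F,h \right)} = F + \left(-41 + 2 h\right) \left(100 + F\right)$ ($o{\left(F,h \right)} = F + \left(100 + F\right) \left(h + \left(h - 41\right)\right) = F + \left(100 + F\right) \left(h + \left(-41 + h\right)\right) = F + \left(100 + F\right) \left(-41 + 2 h\right) = F + \left(-41 + 2 h\right) \left(100 + F\right)$)
$o{\left(205,- \frac{163}{v} \right)} + 37622 = \left(-4100 - 8200 + 200 \left(- \frac{163}{\frac{2}{99}}\right) + 2 \cdot 205 \left(- \frac{163}{\frac{2}{99}}\right)\right) + 37622 = \left(-4100 - 8200 + 200 \left(\left(-163\right) \frac{99}{2}\right) + 2 \cdot 205 \left(\left(-163\right) \frac{99}{2}\right)\right) + 37622 = \left(-4100 - 8200 + 200 \left(- \frac{16137}{2}\right) + 2 \cdot 205 \left(- \frac{16137}{2}\right)\right) + 37622 = \left(-4100 - 8200 - 1613700 - 3308085\right) + 37622 = -4934085 + 37622 = -4896463$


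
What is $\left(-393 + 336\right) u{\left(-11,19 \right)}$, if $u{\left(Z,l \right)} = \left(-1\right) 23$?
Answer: $1311$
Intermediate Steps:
$u{\left(Z,l \right)} = -23$
$\left(-393 + 336\right) u{\left(-11,19 \right)} = \left(-393 + 336\right) \left(-23\right) = \left(-57\right) \left(-23\right) = 1311$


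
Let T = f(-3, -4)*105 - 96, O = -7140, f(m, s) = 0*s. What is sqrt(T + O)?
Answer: 6*I*sqrt(201) ≈ 85.065*I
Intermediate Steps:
f(m, s) = 0
T = -96 (T = 0*105 - 96 = 0 - 96 = -96)
sqrt(T + O) = sqrt(-96 - 7140) = sqrt(-7236) = 6*I*sqrt(201)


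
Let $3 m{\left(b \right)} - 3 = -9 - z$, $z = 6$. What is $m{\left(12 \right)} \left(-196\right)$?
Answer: $784$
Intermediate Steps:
$m{\left(b \right)} = -4$ ($m{\left(b \right)} = 1 + \frac{-9 - 6}{3} = 1 + \frac{1}{3} \left(-15\right) = 1 - 5 = -4$)
$m{\left(12 \right)} \left(-196\right) = \left(-4\right) \left(-196\right) = 784$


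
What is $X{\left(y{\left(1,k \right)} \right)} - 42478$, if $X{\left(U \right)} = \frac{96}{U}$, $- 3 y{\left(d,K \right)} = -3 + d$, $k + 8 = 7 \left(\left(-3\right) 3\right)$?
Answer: $-42334$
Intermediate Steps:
$k = -71$ ($k = -8 + 7 \left(\left(-3\right) 3\right) = -8 + 7 \left(-9\right) = -8 - 63 = -71$)
$y{\left(d,K \right)} = 1 - \frac{d}{3}$ ($y{\left(d,K \right)} = - \frac{-3 + d}{3} = 1 - \frac{d}{3}$)
$X{\left(y{\left(1,k \right)} \right)} - 42478 = \frac{96}{1 - \frac{1}{3}} - 42478 = \frac{96}{\frac{2}{3}} - 42478 = 96 \cdot \frac{3}{2} - 42478 = 144 - 42478 = -42334$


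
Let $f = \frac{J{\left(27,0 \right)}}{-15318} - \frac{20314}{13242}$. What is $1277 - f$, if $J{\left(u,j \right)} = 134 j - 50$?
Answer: $\frac{21611534047}{16903413} \approx 1278.5$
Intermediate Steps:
$J{\left(u,j \right)} = -50 + 134 j$
$f = - \frac{25875646}{16903413}$ ($f = \frac{-50 + 134 \cdot 0}{-15318} - \frac{20314}{13242} = \left(-50 + 0\right) \left(- \frac{1}{15318}\right) - \frac{10157}{6621} = \left(-50\right) \left(- \frac{1}{15318}\right) - \frac{10157}{6621} = \frac{25}{7659} - \frac{10157}{6621} = - \frac{25875646}{16903413} \approx -1.5308$)
$1277 - f = 1277 - - \frac{25875646}{16903413} = 1277 + \frac{25875646}{16903413} = \frac{21611534047}{16903413}$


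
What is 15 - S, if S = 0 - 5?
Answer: 20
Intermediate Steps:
S = -5
15 - S = 15 - 1*(-5) = 15 + 5 = 20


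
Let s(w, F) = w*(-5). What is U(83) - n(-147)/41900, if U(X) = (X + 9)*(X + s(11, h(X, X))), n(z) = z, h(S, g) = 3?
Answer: 107934547/41900 ≈ 2576.0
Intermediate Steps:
s(w, F) = -5*w
U(X) = (-55 + X)*(9 + X) (U(X) = (X + 9)*(X - 5*11) = (9 + X)*(X - 55) = (9 + X)*(-55 + X) = (-55 + X)*(9 + X))
U(83) - n(-147)/41900 = (-495 + 83² - 46*83) - (-147)/41900 = (-495 + 6889 - 3818) - (-147)/41900 = 2576 - 1*(-147/41900) = 2576 + 147/41900 = 107934547/41900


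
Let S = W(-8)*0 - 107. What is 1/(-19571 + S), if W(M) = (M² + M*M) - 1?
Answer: -1/19678 ≈ -5.0818e-5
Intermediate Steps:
W(M) = -1 + 2*M² (W(M) = (M² + M²) - 1 = 2*M² - 1 = -1 + 2*M²)
S = -107 (S = (-1 + 2*(-8)²)*0 - 107 = (-1 + 2*64)*0 - 107 = (-1 + 128)*0 - 107 = 127*0 - 107 = 0 - 107 = -107)
1/(-19571 + S) = 1/(-19571 - 107) = 1/(-19678) = -1/19678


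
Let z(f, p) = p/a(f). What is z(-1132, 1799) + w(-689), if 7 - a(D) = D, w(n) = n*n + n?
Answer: 539924247/1139 ≈ 4.7403e+5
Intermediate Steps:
w(n) = n + n² (w(n) = n² + n = n + n²)
a(D) = 7 - D
z(f, p) = p/(7 - f)
z(-1132, 1799) + w(-689) = -1*1799/(-7 - 1132) - 689*(1 - 689) = -1*1799/(-1139) - 689*(-688) = -1*1799*(-1/1139) + 474032 = 1799/1139 + 474032 = 539924247/1139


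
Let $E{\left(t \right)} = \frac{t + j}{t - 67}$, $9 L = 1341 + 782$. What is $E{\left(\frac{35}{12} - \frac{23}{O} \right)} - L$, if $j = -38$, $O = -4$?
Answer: $- \frac{370733}{1575} \approx -235.39$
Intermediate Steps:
$L = \frac{2123}{9}$ ($L = \frac{1341 + 782}{9} = \frac{1}{9} \cdot 2123 = \frac{2123}{9} \approx 235.89$)
$E{\left(t \right)} = \frac{-38 + t}{-67 + t}$ ($E{\left(t \right)} = \frac{t - 38}{t - 67} = \frac{-38 + t}{-67 + t}$)
$E{\left(\frac{35}{12} - \frac{23}{O} \right)} - L = \frac{-38 + \left(\frac{35}{12} - \frac{23}{-4}\right)}{-67 + \left(\frac{35}{12} - \frac{23}{-4}\right)} - \frac{2123}{9} = \frac{-38 + \left(35 \cdot \frac{1}{12} - - \frac{23}{4}\right)}{-67 + \left(35 \cdot \frac{1}{12} - - \frac{23}{4}\right)} - \frac{2123}{9} = \frac{-38 + \left(\frac{35}{12} + \frac{23}{4}\right)}{-67 + \left(\frac{35}{12} + \frac{23}{4}\right)} - \frac{2123}{9} = \frac{-38 + \frac{26}{3}}{-67 + \frac{26}{3}} - \frac{2123}{9} = \frac{1}{- \frac{175}{3}} \left(- \frac{88}{3}\right) - \frac{2123}{9} = \left(- \frac{3}{175}\right) \left(- \frac{88}{3}\right) - \frac{2123}{9} = \frac{88}{175} - \frac{2123}{9} = - \frac{370733}{1575}$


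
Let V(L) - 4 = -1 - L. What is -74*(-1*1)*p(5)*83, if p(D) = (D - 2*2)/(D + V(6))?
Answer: 3071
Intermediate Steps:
V(L) = 3 - L (V(L) = 4 + (-1 - L) = 3 - L)
p(D) = (-4 + D)/(-3 + D) (p(D) = (D - 2*2)/(D + (3 - 1*6)) = (D - 4)/(D + (3 - 6)) = (-4 + D)/(D - 3) = (-4 + D)/(-3 + D))
-74*(-1*1)*p(5)*83 = -74*(-1*1)*(-4 + 5)/(-3 + 5)*83 = -(-74)*1/2*83 = -(-74)*(½)*1*83 = -(-74)/2*83 = -74*(-½)*83 = 37*83 = 3071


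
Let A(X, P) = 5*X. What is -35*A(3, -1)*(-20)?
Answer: 10500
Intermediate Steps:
-35*A(3, -1)*(-20) = -175*3*(-20) = -35*15*(-20) = -525*(-20) = 10500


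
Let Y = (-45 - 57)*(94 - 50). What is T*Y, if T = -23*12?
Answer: 1238688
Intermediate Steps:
T = -276
Y = -4488 (Y = -102*44 = -4488)
T*Y = -276*(-4488) = 1238688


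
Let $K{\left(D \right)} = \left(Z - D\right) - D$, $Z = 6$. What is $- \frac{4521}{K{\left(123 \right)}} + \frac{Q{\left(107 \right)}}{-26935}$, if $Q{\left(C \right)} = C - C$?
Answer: $\frac{1507}{80} \approx 18.837$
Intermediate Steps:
$Q{\left(C \right)} = 0$
$K{\left(D \right)} = 6 - 2 D$ ($K{\left(D \right)} = \left(6 - D\right) - D = 6 - 2 D$)
$- \frac{4521}{K{\left(123 \right)}} + \frac{Q{\left(107 \right)}}{-26935} = - \frac{4521}{6 - 246} + \frac{0}{-26935} = - \frac{4521}{6 - 246} + 0 \left(- \frac{1}{26935}\right) = - \frac{4521}{-240} + 0 = \left(-4521\right) \left(- \frac{1}{240}\right) + 0 = \frac{1507}{80} + 0 = \frac{1507}{80}$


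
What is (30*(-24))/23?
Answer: -720/23 ≈ -31.304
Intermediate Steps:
(30*(-24))/23 = -720*1/23 = -720/23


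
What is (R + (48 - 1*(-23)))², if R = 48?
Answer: 14161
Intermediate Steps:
(R + (48 - 1*(-23)))² = (48 + (48 - 1*(-23)))² = (48 + (48 + 23))² = (48 + 71)² = 119² = 14161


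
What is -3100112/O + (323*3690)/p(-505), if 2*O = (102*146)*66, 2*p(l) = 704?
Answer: 6643597567/1965744 ≈ 3379.7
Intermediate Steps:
p(l) = 352 (p(l) = (½)*704 = 352)
O = 491436 (O = ((102*146)*66)/2 = (14892*66)/2 = (½)*982872 = 491436)
-3100112/O + (323*3690)/p(-505) = -3100112/491436 + (323*3690)/352 = -3100112*1/491436 + 1191870*(1/352) = -775028/122859 + 595935/176 = 6643597567/1965744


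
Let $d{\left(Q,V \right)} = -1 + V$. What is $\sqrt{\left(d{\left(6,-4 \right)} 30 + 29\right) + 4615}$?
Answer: $\sqrt{4494} \approx 67.037$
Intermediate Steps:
$\sqrt{\left(d{\left(6,-4 \right)} 30 + 29\right) + 4615} = \sqrt{\left(\left(-1 - 4\right) 30 + 29\right) + 4615} = \sqrt{\left(\left(-5\right) 30 + 29\right) + 4615} = \sqrt{\left(-150 + 29\right) + 4615} = \sqrt{-121 + 4615} = \sqrt{4494}$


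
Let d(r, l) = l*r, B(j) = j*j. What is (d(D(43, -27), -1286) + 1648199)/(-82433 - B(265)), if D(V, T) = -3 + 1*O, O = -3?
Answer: -1655915/152658 ≈ -10.847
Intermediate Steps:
B(j) = j**2
D(V, T) = -6 (D(V, T) = -3 + 1*(-3) = -3 - 3 = -6)
(d(D(43, -27), -1286) + 1648199)/(-82433 - B(265)) = (-1286*(-6) + 1648199)/(-82433 - 1*265**2) = (7716 + 1648199)/(-82433 - 1*70225) = 1655915/(-82433 - 70225) = 1655915/(-152658) = 1655915*(-1/152658) = -1655915/152658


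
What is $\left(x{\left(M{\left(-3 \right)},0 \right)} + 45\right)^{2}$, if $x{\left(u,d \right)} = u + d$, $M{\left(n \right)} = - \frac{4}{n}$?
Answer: $\frac{19321}{9} \approx 2146.8$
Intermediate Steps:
$x{\left(u,d \right)} = d + u$
$\left(x{\left(M{\left(-3 \right)},0 \right)} + 45\right)^{2} = \left(\left(0 - \frac{4}{-3}\right) + 45\right)^{2} = \left(\left(0 - - \frac{4}{3}\right) + 45\right)^{2} = \left(\left(0 + \frac{4}{3}\right) + 45\right)^{2} = \left(\frac{4}{3} + 45\right)^{2} = \left(\frac{139}{3}\right)^{2} = \frac{19321}{9}$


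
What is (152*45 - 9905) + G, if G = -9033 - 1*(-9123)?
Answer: -2975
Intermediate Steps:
G = 90 (G = -9033 + 9123 = 90)
(152*45 - 9905) + G = (152*45 - 9905) + 90 = (6840 - 9905) + 90 = -3065 + 90 = -2975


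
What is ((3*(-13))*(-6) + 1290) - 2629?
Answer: -1105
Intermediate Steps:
((3*(-13))*(-6) + 1290) - 2629 = (-39*(-6) + 1290) - 2629 = (234 + 1290) - 2629 = 1524 - 2629 = -1105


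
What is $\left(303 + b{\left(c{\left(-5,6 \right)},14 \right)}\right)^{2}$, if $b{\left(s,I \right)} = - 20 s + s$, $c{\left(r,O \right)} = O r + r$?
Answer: $937024$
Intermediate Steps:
$c{\left(r,O \right)} = r + O r$
$b{\left(s,I \right)} = - 19 s$
$\left(303 + b{\left(c{\left(-5,6 \right)},14 \right)}\right)^{2} = \left(303 - 19 \left(- 5 \left(1 + 6\right)\right)\right)^{2} = \left(303 - 19 \left(\left(-5\right) 7\right)\right)^{2} = \left(303 - -665\right)^{2} = \left(303 + 665\right)^{2} = 968^{2} = 937024$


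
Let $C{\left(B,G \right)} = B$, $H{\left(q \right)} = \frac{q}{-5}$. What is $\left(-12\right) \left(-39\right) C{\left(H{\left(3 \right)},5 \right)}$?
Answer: $- \frac{1404}{5} \approx -280.8$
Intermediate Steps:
$H{\left(q \right)} = - \frac{q}{5}$ ($H{\left(q \right)} = q \left(- \frac{1}{5}\right) = - \frac{q}{5}$)
$\left(-12\right) \left(-39\right) C{\left(H{\left(3 \right)},5 \right)} = \left(-12\right) \left(-39\right) \left(\left(- \frac{1}{5}\right) 3\right) = 468 \left(- \frac{3}{5}\right) = - \frac{1404}{5}$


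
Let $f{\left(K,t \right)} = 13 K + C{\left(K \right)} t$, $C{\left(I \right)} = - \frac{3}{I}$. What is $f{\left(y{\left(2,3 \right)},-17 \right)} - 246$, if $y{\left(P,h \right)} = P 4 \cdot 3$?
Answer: $\frac{545}{8} \approx 68.125$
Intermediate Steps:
$y{\left(P,h \right)} = 12 P$ ($y{\left(P,h \right)} = 4 P 3 = 12 P$)
$f{\left(K,t \right)} = 13 K - \frac{3 t}{K}$ ($f{\left(K,t \right)} = 13 K + - \frac{3}{K} t = 13 K - \frac{3 t}{K}$)
$f{\left(y{\left(2,3 \right)},-17 \right)} - 246 = \left(13 \cdot 12 \cdot 2 - - \frac{51}{12 \cdot 2}\right) - 246 = \left(13 \cdot 24 - - \frac{51}{24}\right) - 246 = \left(312 - \left(-51\right) \frac{1}{24}\right) - 246 = \left(312 + \frac{17}{8}\right) - 246 = \frac{2513}{8} - 246 = \frac{545}{8}$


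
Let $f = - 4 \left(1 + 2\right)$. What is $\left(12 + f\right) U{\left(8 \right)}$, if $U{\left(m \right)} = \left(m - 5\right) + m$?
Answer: $0$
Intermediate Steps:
$U{\left(m \right)} = -5 + 2 m$ ($U{\left(m \right)} = \left(-5 + m\right) + m = -5 + 2 m$)
$f = -12$ ($f = \left(-4\right) 3 = -12$)
$\left(12 + f\right) U{\left(8 \right)} = \left(12 - 12\right) \left(-5 + 2 \cdot 8\right) = 0 \left(-5 + 16\right) = 0 \cdot 11 = 0$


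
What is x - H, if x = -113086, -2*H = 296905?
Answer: 70733/2 ≈ 35367.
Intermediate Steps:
H = -296905/2 (H = -1/2*296905 = -296905/2 ≈ -1.4845e+5)
x - H = -113086 - 1*(-296905/2) = -113086 + 296905/2 = 70733/2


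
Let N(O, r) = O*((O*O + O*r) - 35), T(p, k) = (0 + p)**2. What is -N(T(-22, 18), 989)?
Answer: -345042148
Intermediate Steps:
T(p, k) = p**2
N(O, r) = O*(-35 + O**2 + O*r) (N(O, r) = O*((O**2 + O*r) - 35) = O*(-35 + O**2 + O*r))
-N(T(-22, 18), 989) = -(-22)**2*(-35 + ((-22)**2)**2 + (-22)**2*989) = -484*(-35 + 484**2 + 484*989) = -484*(-35 + 234256 + 478676) = -484*712897 = -1*345042148 = -345042148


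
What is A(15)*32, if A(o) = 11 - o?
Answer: -128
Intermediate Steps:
A(15)*32 = (11 - 1*15)*32 = (11 - 15)*32 = -4*32 = -128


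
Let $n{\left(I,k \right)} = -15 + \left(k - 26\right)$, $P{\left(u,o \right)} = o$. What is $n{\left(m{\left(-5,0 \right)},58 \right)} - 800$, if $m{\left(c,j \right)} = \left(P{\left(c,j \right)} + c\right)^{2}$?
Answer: $-783$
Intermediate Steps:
$m{\left(c,j \right)} = \left(c + j\right)^{2}$ ($m{\left(c,j \right)} = \left(j + c\right)^{2} = \left(c + j\right)^{2}$)
$n{\left(I,k \right)} = -41 + k$ ($n{\left(I,k \right)} = -15 + \left(-26 + k\right) = -41 + k$)
$n{\left(m{\left(-5,0 \right)},58 \right)} - 800 = \left(-41 + 58\right) - 800 = 17 - 800 = -783$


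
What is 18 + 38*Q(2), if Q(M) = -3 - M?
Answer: -172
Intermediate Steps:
18 + 38*Q(2) = 18 + 38*(-3 - 1*2) = 18 + 38*(-3 - 2) = 18 + 38*(-5) = 18 - 190 = -172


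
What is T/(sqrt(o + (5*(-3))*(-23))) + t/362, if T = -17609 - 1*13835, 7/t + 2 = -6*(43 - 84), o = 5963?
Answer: 7/88328 - 15722*sqrt(1577)/1577 ≈ -395.91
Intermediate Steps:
t = 7/244 (t = 7/(-2 - 6*(43 - 84)) = 7/(-2 - 6*(-41)) = 7/(-2 + 246) = 7/244 ≈ 0.028689)
T = -31444 (T = -17609 - 13835 = -31444)
T/(sqrt(o + (5*(-3))*(-23))) + t/362 = -31444/sqrt(5963 + (5*(-3))*(-23)) + (7/244)/362 = -31444/sqrt(5963 - 15*(-23)) + (7/244)*(1/362) = -31444/sqrt(5963 + 345) + 7/88328 = -31444*sqrt(1577)/3154 + 7/88328 = -15722*sqrt(1577)/1577 + 7/88328 = 7/88328 - 15722*sqrt(1577)/1577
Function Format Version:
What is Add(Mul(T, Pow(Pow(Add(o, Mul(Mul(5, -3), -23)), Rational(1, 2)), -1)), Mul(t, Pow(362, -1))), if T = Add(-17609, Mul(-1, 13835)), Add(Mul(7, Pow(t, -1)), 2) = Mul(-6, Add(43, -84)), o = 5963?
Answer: Add(Rational(7, 88328), Mul(Rational(-15722, 1577), Pow(1577, Rational(1, 2)))) ≈ -395.91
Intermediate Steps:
t = Rational(7, 244) (t = Mul(7, Pow(Add(-2, Mul(-6, Add(43, -84))), -1)) = Mul(7, Pow(Add(-2, Mul(-6, -41)), -1)) = Mul(7, Pow(Add(-2, 246), -1)) = Mul(7, Pow(244, -1)) = Mul(7, Rational(1, 244)) = Rational(7, 244) ≈ 0.028689)
T = -31444 (T = Add(-17609, -13835) = -31444)
Add(Mul(T, Pow(Pow(Add(o, Mul(Mul(5, -3), -23)), Rational(1, 2)), -1)), Mul(t, Pow(362, -1))) = Add(Mul(-31444, Pow(Pow(Add(5963, Mul(Mul(5, -3), -23)), Rational(1, 2)), -1)), Mul(Rational(7, 244), Pow(362, -1))) = Add(Mul(-31444, Pow(Pow(Add(5963, Mul(-15, -23)), Rational(1, 2)), -1)), Mul(Rational(7, 244), Rational(1, 362))) = Add(Mul(-31444, Pow(Pow(Add(5963, 345), Rational(1, 2)), -1)), Rational(7, 88328)) = Add(Mul(-31444, Pow(Pow(6308, Rational(1, 2)), -1)), Rational(7, 88328)) = Add(Mul(-31444, Pow(Mul(2, Pow(1577, Rational(1, 2))), -1)), Rational(7, 88328)) = Add(Mul(-31444, Mul(Rational(1, 3154), Pow(1577, Rational(1, 2)))), Rational(7, 88328)) = Add(Mul(Rational(-15722, 1577), Pow(1577, Rational(1, 2))), Rational(7, 88328)) = Add(Rational(7, 88328), Mul(Rational(-15722, 1577), Pow(1577, Rational(1, 2))))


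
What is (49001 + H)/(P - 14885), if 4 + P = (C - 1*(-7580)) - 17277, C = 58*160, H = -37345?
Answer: -5828/7653 ≈ -0.76153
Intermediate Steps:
C = 9280
P = -421 (P = -4 + ((9280 - 1*(-7580)) - 17277) = -4 + ((9280 + 7580) - 17277) = -4 + (16860 - 17277) = -4 - 417 = -421)
(49001 + H)/(P - 14885) = (49001 - 37345)/(-421 - 14885) = 11656/(-15306) = 11656*(-1/15306) = -5828/7653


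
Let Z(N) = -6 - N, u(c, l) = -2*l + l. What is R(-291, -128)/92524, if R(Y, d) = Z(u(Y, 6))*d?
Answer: 0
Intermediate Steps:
u(c, l) = -l
R(Y, d) = 0 (R(Y, d) = (-6 - (-1)*6)*d = (-6 - 1*(-6))*d = (-6 + 6)*d = 0*d = 0)
R(-291, -128)/92524 = 0/92524 = 0*(1/92524) = 0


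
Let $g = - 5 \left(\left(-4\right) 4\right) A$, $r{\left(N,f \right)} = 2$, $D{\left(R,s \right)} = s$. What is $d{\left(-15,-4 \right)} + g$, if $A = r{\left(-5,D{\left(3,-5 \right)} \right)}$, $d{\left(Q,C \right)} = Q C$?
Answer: $220$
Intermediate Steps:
$d{\left(Q,C \right)} = C Q$
$A = 2$
$g = 160$ ($g = - 5 \left(\left(-4\right) 4\right) 2 = \left(-5\right) \left(-16\right) 2 = 80 \cdot 2 = 160$)
$d{\left(-15,-4 \right)} + g = \left(-4\right) \left(-15\right) + 160 = 60 + 160 = 220$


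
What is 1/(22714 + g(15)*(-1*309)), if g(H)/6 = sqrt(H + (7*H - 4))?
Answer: 11357/58598570 + 927*sqrt(29)/29299285 ≈ 0.00036419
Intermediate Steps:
g(H) = 6*sqrt(-4 + 8*H) (g(H) = 6*sqrt(H + (7*H - 4)) = 6*sqrt(H + (-4 + 7*H)) = 6*sqrt(-4 + 8*H))
1/(22714 + g(15)*(-1*309)) = 1/(22714 + (12*sqrt(-1 + 2*15))*(-1*309)) = 1/(22714 + (12*sqrt(-1 + 30))*(-309)) = 1/(22714 + (12*sqrt(29))*(-309)) = 1/(22714 - 3708*sqrt(29))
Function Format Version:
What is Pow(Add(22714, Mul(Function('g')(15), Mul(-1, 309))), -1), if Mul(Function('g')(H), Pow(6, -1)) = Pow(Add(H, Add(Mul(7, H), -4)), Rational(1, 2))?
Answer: Add(Rational(11357, 58598570), Mul(Rational(927, 29299285), Pow(29, Rational(1, 2)))) ≈ 0.00036419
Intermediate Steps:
Function('g')(H) = Mul(6, Pow(Add(-4, Mul(8, H)), Rational(1, 2))) (Function('g')(H) = Mul(6, Pow(Add(H, Add(Mul(7, H), -4)), Rational(1, 2))) = Mul(6, Pow(Add(H, Add(-4, Mul(7, H))), Rational(1, 2))) = Mul(6, Pow(Add(-4, Mul(8, H)), Rational(1, 2))))
Pow(Add(22714, Mul(Function('g')(15), Mul(-1, 309))), -1) = Pow(Add(22714, Mul(Mul(12, Pow(Add(-1, Mul(2, 15)), Rational(1, 2))), Mul(-1, 309))), -1) = Pow(Add(22714, Mul(Mul(12, Pow(Add(-1, 30), Rational(1, 2))), -309)), -1) = Pow(Add(22714, Mul(Mul(12, Pow(29, Rational(1, 2))), -309)), -1) = Pow(Add(22714, Mul(-3708, Pow(29, Rational(1, 2)))), -1)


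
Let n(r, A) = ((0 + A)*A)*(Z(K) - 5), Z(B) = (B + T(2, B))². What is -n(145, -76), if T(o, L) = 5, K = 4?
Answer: -438976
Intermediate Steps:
Z(B) = (5 + B)² (Z(B) = (B + 5)² = (5 + B)²)
n(r, A) = 76*A² (n(r, A) = ((0 + A)*A)*((5 + 4)² - 5) = (A*A)*(9² - 5) = A²*(81 - 5) = A²*76 = 76*A²)
-n(145, -76) = -76*(-76)² = -76*5776 = -1*438976 = -438976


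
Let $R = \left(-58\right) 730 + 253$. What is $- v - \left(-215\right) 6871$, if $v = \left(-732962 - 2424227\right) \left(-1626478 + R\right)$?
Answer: $-5267973586520$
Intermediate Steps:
$R = -42087$ ($R = -42340 + 253 = -42087$)
$v = 5267975063785$ ($v = \left(-732962 - 2424227\right) \left(-1626478 - 42087\right) = \left(-3157189\right) \left(-1668565\right) = 5267975063785$)
$- v - \left(-215\right) 6871 = \left(-1\right) 5267975063785 - \left(-215\right) 6871 = -5267975063785 - -1477265 = -5267975063785 + 1477265 = -5267973586520$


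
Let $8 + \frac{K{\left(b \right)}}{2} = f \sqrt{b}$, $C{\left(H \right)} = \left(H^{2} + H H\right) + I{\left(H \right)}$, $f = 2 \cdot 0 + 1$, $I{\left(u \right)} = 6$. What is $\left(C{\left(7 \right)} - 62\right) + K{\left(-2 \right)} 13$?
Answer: $-166 + 26 i \sqrt{2} \approx -166.0 + 36.77 i$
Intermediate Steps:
$f = 1$ ($f = 0 + 1 = 1$)
$C{\left(H \right)} = 6 + 2 H^{2}$ ($C{\left(H \right)} = \left(H^{2} + H H\right) + 6 = \left(H^{2} + H^{2}\right) + 6 = 2 H^{2} + 6 = 6 + 2 H^{2}$)
$K{\left(b \right)} = -16 + 2 \sqrt{b}$ ($K{\left(b \right)} = -16 + 2 \cdot 1 \sqrt{b} = -16 + 2 \sqrt{b}$)
$\left(C{\left(7 \right)} - 62\right) + K{\left(-2 \right)} 13 = \left(\left(6 + 2 \cdot 7^{2}\right) - 62\right) + \left(-16 + 2 \sqrt{-2}\right) 13 = \left(\left(6 + 2 \cdot 49\right) - 62\right) + \left(-16 + 2 i \sqrt{2}\right) 13 = \left(\left(6 + 98\right) - 62\right) + \left(-16 + 2 i \sqrt{2}\right) 13 = \left(104 - 62\right) - \left(208 - 26 i \sqrt{2}\right) = 42 - \left(208 - 26 i \sqrt{2}\right) = -166 + 26 i \sqrt{2}$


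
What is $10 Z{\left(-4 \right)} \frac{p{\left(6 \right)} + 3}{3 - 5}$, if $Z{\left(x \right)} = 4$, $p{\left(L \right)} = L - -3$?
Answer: $-240$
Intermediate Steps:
$p{\left(L \right)} = 3 + L$ ($p{\left(L \right)} = L + 3 = 3 + L$)
$10 Z{\left(-4 \right)} \frac{p{\left(6 \right)} + 3}{3 - 5} = 10 \cdot 4 \frac{\left(3 + 6\right) + 3}{3 - 5} = 40 \frac{9 + 3}{-2} = 40 \cdot 12 \left(- \frac{1}{2}\right) = 40 \left(-6\right) = -240$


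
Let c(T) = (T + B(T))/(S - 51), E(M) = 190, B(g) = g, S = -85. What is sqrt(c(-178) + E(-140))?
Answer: sqrt(222666)/34 ≈ 13.879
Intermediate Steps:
c(T) = -T/68 (c(T) = (T + T)/(-85 - 51) = (2*T)/(-136) = (2*T)*(-1/136) = -T/68)
sqrt(c(-178) + E(-140)) = sqrt(-1/68*(-178) + 190) = sqrt(89/34 + 190) = sqrt(6549/34) = sqrt(222666)/34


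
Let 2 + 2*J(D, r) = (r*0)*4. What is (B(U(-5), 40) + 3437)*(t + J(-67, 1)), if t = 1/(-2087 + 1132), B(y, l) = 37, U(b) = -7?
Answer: -3321144/955 ≈ -3477.6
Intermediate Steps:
J(D, r) = -1 (J(D, r) = -1 + ((r*0)*4)/2 = -1 + (0*4)/2 = -1 + (½)*0 = -1 + 0 = -1)
t = -1/955 (t = 1/(-955) = -1/955 ≈ -0.0010471)
(B(U(-5), 40) + 3437)*(t + J(-67, 1)) = (37 + 3437)*(-1/955 - 1) = 3474*(-956/955) = -3321144/955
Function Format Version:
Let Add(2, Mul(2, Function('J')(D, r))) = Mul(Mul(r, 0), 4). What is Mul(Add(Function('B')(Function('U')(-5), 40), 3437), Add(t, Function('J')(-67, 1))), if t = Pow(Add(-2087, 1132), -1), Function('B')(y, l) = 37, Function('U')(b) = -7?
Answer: Rational(-3321144, 955) ≈ -3477.6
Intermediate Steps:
Function('J')(D, r) = -1 (Function('J')(D, r) = Add(-1, Mul(Rational(1, 2), Mul(Mul(r, 0), 4))) = Add(-1, Mul(Rational(1, 2), Mul(0, 4))) = Add(-1, Mul(Rational(1, 2), 0)) = Add(-1, 0) = -1)
t = Rational(-1, 955) (t = Pow(-955, -1) = Rational(-1, 955) ≈ -0.0010471)
Mul(Add(Function('B')(Function('U')(-5), 40), 3437), Add(t, Function('J')(-67, 1))) = Mul(Add(37, 3437), Add(Rational(-1, 955), -1)) = Mul(3474, Rational(-956, 955)) = Rational(-3321144, 955)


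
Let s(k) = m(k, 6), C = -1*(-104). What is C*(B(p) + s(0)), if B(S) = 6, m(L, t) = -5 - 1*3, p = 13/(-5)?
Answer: -208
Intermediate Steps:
C = 104
p = -13/5 (p = 13*(-⅕) = -13/5 ≈ -2.6000)
m(L, t) = -8 (m(L, t) = -5 - 3 = -8)
s(k) = -8
C*(B(p) + s(0)) = 104*(6 - 8) = 104*(-2) = -208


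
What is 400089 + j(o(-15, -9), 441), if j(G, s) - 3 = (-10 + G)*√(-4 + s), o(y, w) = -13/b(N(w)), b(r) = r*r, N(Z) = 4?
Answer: 400092 - 173*√437/16 ≈ 3.9987e+5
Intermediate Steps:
b(r) = r²
o(y, w) = -13/16 (o(y, w) = -13/(4²) = -13/16)
j(G, s) = 3 + √(-4 + s)*(-10 + G) (j(G, s) = 3 + (-10 + G)*√(-4 + s) = 3 + √(-4 + s)*(-10 + G))
400089 + j(o(-15, -9), 441) = 400089 + (3 - 10*√(-4 + 441) - 13*√(-4 + 441)/16) = 400089 + (3 - 10*√437 - 13*√437/16) = 400089 + (3 - 173*√437/16) = 400092 - 173*√437/16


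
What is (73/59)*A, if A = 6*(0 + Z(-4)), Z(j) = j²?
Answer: 7008/59 ≈ 118.78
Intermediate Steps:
A = 96 (A = 6*(0 + (-4)²) = 6*(0 + 16) = 6*16 = 96)
(73/59)*A = (73/59)*96 = 7008/59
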